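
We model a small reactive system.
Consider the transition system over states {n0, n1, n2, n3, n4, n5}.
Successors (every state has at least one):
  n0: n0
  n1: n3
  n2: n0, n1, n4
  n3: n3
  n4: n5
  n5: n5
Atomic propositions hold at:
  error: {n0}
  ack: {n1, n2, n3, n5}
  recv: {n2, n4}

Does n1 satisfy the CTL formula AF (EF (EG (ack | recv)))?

Sat(ack | recv) = {n1, n2, n3, n4, n5}
EG (ack | recv): greatest fixpoint, start Z0 = {n1, n2, n3, n4, n5}, keep only states in Sat with some successor in Z. Already a fixed point.
Sat(EG (ack | recv)) = {n1, n2, n3, n4, n5}
EF (EG (ack | recv)): least fixpoint, start Z0 = {n1, n2, n3, n4, n5}, add states with some successor in Z. Already a fixed point.
Sat(EF (EG (ack | recv))) = {n1, n2, n3, n4, n5}
AF (EF (EG (ack | recv))): least fixpoint, start Z0 = {n1, n2, n3, n4, n5}, add states with every successor in Z. Already a fixed point.
Sat(AF (EF (EG (ack | recv)))) = {n1, n2, n3, n4, n5}
n1 ∈ Sat(AF (EF (EG (ack | recv)))) = {n1, n2, n3, n4, n5}, so the formula holds at n1.

Yes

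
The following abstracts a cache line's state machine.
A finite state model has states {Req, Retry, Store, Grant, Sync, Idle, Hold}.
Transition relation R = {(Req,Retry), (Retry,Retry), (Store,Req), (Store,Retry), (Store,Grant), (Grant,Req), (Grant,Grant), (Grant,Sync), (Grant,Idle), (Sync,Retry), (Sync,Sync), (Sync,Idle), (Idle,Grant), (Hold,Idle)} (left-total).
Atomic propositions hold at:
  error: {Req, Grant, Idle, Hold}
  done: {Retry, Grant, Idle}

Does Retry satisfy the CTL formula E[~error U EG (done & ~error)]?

Sat(~error) = {Retry, Store, Sync}
Sat(done & ~error) = {Retry}
EG (done & ~error): greatest fixpoint, start Z0 = {Retry}, keep only states in Sat with some successor in Z. Already a fixed point.
Sat(EG (done & ~error)) = {Retry}
E[~error U EG (done & ~error)]: least fixpoint, start Z0 = Sat(EG (done & ~error)) = {Retry}, add states in Sat(~error) with some successor in Z. Z1 = {Retry, Store, Sync}; fixed.
Sat(E[~error U EG (done & ~error)]) = {Retry, Store, Sync}
Retry ∈ Sat(E[~error U EG (done & ~error)]) = {Retry, Store, Sync}, so the formula holds at Retry.

Yes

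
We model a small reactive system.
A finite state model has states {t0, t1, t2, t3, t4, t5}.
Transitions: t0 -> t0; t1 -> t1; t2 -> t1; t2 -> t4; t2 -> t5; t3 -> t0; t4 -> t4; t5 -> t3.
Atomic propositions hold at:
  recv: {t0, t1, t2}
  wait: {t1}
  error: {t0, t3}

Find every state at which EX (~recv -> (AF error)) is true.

Sat(~recv) = {t3, t4, t5}
AF error: least fixpoint, start Z0 = {t0, t3}, add states with every successor in Z. Z1 = {t0, t3, t5}; fixed.
Sat(AF error) = {t0, t3, t5}
Sat(~recv -> (AF error)) = {t0, t1, t2, t3, t5}
Sat(EX (~recv -> (AF error))) = {s : some successor in {t0, t1, t2, t3, t5}} = {t0, t1, t2, t3, t5}

{t0, t1, t2, t3, t5}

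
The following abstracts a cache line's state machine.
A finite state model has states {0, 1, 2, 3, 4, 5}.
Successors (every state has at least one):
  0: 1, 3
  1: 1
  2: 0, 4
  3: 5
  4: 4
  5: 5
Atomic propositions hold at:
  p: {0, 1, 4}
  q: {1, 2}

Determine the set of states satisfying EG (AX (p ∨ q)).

{1, 2, 4}

Sat(p ∨ q) = {0, 1, 2, 4}
Sat(AX (p ∨ q)) = {s : every successor in {0, 1, 2, 4}} = {1, 2, 4}
EG (AX (p ∨ q)): greatest fixpoint, start Z0 = {1, 2, 4}, keep only states in Sat with some successor in Z. Already a fixed point.
Sat(EG (AX (p ∨ q))) = {1, 2, 4}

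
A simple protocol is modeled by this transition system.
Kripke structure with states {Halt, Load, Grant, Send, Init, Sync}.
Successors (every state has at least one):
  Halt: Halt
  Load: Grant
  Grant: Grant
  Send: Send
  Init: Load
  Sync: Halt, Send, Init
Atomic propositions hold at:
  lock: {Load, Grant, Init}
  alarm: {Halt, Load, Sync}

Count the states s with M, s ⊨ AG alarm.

AG alarm: greatest fixpoint, start Z0 = {Halt, Load, Sync}, keep only states in Sat with every successor in Z. Z1 = {Halt}; fixed.
Sat(AG alarm) = {Halt}
|Sat(AG alarm)| = |{Halt}| = 1.

1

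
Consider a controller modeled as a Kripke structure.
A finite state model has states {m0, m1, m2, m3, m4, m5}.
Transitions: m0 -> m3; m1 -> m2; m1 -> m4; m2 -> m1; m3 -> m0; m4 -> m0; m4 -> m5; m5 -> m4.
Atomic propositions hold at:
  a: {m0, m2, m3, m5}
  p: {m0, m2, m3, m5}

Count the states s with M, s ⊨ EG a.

2

EG a: greatest fixpoint, start Z0 = {m0, m2, m3, m5}, keep only states in Sat with some successor in Z. Z1 = {m0, m3}; fixed.
Sat(EG a) = {m0, m3}
|Sat(EG a)| = |{m0, m3}| = 2.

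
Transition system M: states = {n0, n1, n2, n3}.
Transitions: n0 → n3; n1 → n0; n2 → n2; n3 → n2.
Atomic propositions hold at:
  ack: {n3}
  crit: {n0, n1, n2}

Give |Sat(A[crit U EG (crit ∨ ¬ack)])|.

1

Sat(¬ack) = {n0, n1, n2}
Sat(crit ∨ ¬ack) = {n0, n1, n2}
EG (crit ∨ ¬ack): greatest fixpoint, start Z0 = {n0, n1, n2}, keep only states in Sat with some successor in Z. Z1 = {n1, n2}; Z2 = {n2}; fixed.
Sat(EG (crit ∨ ¬ack)) = {n2}
A[crit U EG (crit ∨ ¬ack)]: least fixpoint, start Z0 = Sat(EG (crit ∨ ¬ack)) = {n2}, add states in Sat(crit) with every successor in Z. Already a fixed point.
Sat(A[crit U EG (crit ∨ ¬ack)]) = {n2}
|Sat(A[crit U EG (crit ∨ ¬ack)])| = |{n2}| = 1.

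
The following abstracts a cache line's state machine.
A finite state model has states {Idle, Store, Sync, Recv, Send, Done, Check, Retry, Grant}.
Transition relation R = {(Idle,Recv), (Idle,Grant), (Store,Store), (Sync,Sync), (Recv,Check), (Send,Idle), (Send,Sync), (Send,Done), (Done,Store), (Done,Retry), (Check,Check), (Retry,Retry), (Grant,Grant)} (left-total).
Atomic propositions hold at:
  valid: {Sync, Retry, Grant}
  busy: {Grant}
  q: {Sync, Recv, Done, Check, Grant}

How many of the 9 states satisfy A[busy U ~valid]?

6

Sat(~valid) = {Idle, Store, Recv, Send, Done, Check}
A[busy U ~valid]: least fixpoint, start Z0 = Sat(~valid) = {Idle, Store, Recv, Send, Done, Check}, add states in Sat(busy) with every successor in Z. Already a fixed point.
Sat(A[busy U ~valid]) = {Idle, Store, Recv, Send, Done, Check}
|Sat(A[busy U ~valid])| = |{Idle, Store, Recv, Send, Done, Check}| = 6.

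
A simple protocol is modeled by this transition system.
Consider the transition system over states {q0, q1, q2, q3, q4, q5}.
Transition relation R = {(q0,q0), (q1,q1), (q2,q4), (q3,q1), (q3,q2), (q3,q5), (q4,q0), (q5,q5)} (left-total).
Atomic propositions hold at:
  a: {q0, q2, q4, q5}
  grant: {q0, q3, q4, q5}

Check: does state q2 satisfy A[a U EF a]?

Yes

EF a: least fixpoint, start Z0 = {q0, q2, q4, q5}, add states with some successor in Z. Z1 = {q0, q2, q3, q4, q5}; fixed.
Sat(EF a) = {q0, q2, q3, q4, q5}
A[a U EF a]: least fixpoint, start Z0 = Sat(EF a) = {q0, q2, q3, q4, q5}, add states in Sat(a) with every successor in Z. Already a fixed point.
Sat(A[a U EF a]) = {q0, q2, q3, q4, q5}
q2 ∈ Sat(A[a U EF a]) = {q0, q2, q3, q4, q5}, so the formula holds at q2.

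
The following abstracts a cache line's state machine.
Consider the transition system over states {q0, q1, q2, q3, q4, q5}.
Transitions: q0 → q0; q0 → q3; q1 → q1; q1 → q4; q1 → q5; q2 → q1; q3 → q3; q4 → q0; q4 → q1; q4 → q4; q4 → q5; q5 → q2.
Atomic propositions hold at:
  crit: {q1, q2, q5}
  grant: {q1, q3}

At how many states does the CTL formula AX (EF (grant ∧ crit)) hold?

Sat(grant ∧ crit) = {q1}
EF (grant ∧ crit): least fixpoint, start Z0 = {q1}, add states with some successor in Z. Z1 = {q1, q2, q4}; Z2 = {q1, q2, q4, q5}; fixed.
Sat(EF (grant ∧ crit)) = {q1, q2, q4, q5}
Sat(AX (EF (grant ∧ crit))) = {s : every successor in {q1, q2, q4, q5}} = {q1, q2, q5}
|Sat(AX (EF (grant ∧ crit)))| = |{q1, q2, q5}| = 3.

3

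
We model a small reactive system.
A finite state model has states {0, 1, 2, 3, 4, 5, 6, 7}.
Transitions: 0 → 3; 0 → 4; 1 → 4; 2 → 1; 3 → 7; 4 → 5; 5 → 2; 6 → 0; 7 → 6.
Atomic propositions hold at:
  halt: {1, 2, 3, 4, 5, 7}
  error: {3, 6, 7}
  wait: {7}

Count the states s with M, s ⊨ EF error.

EF error: least fixpoint, start Z0 = {3, 6, 7}, add states with some successor in Z. Z1 = {0, 3, 6, 7}; fixed.
Sat(EF error) = {0, 3, 6, 7}
|Sat(EF error)| = |{0, 3, 6, 7}| = 4.

4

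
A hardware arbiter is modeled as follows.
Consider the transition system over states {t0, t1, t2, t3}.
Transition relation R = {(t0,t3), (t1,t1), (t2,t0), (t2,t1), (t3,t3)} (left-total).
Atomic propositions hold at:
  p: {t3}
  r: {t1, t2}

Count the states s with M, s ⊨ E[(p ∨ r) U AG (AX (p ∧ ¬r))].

3

Sat(p ∨ r) = {t1, t2, t3}
Sat(¬r) = {t0, t3}
Sat(p ∧ ¬r) = {t3}
Sat(AX (p ∧ ¬r)) = {s : every successor in {t3}} = {t0, t3}
AG (AX (p ∧ ¬r)): greatest fixpoint, start Z0 = {t0, t3}, keep only states in Sat with every successor in Z. Already a fixed point.
Sat(AG (AX (p ∧ ¬r))) = {t0, t3}
E[(p ∨ r) U AG (AX (p ∧ ¬r))]: least fixpoint, start Z0 = Sat(AG (AX (p ∧ ¬r))) = {t0, t3}, add states in Sat(p ∨ r) with some successor in Z. Z1 = {t0, t2, t3}; fixed.
Sat(E[(p ∨ r) U AG (AX (p ∧ ¬r))]) = {t0, t2, t3}
|Sat(E[(p ∨ r) U AG (AX (p ∧ ¬r))])| = |{t0, t2, t3}| = 3.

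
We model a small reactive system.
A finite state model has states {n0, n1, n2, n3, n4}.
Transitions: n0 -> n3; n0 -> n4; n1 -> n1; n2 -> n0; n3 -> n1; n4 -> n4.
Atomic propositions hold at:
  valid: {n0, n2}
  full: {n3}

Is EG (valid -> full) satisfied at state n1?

Yes

Sat(valid -> full) = {n1, n3, n4}
EG (valid -> full): greatest fixpoint, start Z0 = {n1, n3, n4}, keep only states in Sat with some successor in Z. Already a fixed point.
Sat(EG (valid -> full)) = {n1, n3, n4}
n1 ∈ Sat(EG (valid -> full)) = {n1, n3, n4}, so the formula holds at n1.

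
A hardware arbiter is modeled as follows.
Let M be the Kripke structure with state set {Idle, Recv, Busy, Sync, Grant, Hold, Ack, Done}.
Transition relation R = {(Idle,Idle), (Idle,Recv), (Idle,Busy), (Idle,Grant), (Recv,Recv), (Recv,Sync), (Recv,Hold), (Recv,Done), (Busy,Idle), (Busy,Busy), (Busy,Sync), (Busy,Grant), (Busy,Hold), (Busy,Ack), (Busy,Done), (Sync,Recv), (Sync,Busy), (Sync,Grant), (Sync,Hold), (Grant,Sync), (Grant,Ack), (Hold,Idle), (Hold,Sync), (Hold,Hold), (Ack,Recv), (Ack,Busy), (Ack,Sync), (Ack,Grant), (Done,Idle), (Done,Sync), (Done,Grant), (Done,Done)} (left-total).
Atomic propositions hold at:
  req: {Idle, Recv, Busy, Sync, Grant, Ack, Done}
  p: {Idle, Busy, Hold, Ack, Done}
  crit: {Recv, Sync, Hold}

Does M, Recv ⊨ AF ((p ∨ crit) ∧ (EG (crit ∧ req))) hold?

Yes

Sat(p ∨ crit) = {Idle, Recv, Busy, Sync, Hold, Ack, Done}
Sat(crit ∧ req) = {Recv, Sync}
EG (crit ∧ req): greatest fixpoint, start Z0 = {Recv, Sync}, keep only states in Sat with some successor in Z. Already a fixed point.
Sat(EG (crit ∧ req)) = {Recv, Sync}
Sat((p ∨ crit) ∧ (EG (crit ∧ req))) = {Recv, Sync}
AF ((p ∨ crit) ∧ (EG (crit ∧ req))): least fixpoint, start Z0 = {Recv, Sync}, add states with every successor in Z. Already a fixed point.
Sat(AF ((p ∨ crit) ∧ (EG (crit ∧ req)))) = {Recv, Sync}
Recv ∈ Sat(AF ((p ∨ crit) ∧ (EG (crit ∧ req)))) = {Recv, Sync}, so the formula holds at Recv.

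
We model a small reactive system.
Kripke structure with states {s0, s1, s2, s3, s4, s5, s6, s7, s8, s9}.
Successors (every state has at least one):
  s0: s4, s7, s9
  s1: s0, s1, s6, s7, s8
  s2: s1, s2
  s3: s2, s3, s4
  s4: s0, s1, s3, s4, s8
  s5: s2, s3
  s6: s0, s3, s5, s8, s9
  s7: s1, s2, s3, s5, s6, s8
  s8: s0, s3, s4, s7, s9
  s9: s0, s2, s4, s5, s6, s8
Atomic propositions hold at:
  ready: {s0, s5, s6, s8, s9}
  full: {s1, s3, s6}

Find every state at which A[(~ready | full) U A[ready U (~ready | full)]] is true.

Sat(~ready) = {s1, s2, s3, s4, s7}
Sat(~ready | full) = {s1, s2, s3, s4, s6, s7}
A[ready U (~ready | full)]: least fixpoint, start Z0 = Sat((~ready | full)) = {s1, s2, s3, s4, s6, s7}, add states in Sat(ready) with every successor in Z. Z1 = {s1, s2, s3, s4, s5, s6, s7}; fixed.
Sat(A[ready U (~ready | full)]) = {s1, s2, s3, s4, s5, s6, s7}
A[(~ready | full) U A[ready U (~ready | full)]]: least fixpoint, start Z0 = Sat(A[ready U (~ready | full)]) = {s1, s2, s3, s4, s5, s6, s7}, add states in Sat(~ready | full) with every successor in Z. Already a fixed point.
Sat(A[(~ready | full) U A[ready U (~ready | full)]]) = {s1, s2, s3, s4, s5, s6, s7}

{s1, s2, s3, s4, s5, s6, s7}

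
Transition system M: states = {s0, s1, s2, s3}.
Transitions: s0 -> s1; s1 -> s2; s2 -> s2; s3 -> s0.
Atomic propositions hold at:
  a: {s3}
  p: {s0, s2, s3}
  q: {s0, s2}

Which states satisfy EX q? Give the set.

{s1, s2, s3}

Sat(EX q) = {s : some successor in {s0, s2}} = {s1, s2, s3}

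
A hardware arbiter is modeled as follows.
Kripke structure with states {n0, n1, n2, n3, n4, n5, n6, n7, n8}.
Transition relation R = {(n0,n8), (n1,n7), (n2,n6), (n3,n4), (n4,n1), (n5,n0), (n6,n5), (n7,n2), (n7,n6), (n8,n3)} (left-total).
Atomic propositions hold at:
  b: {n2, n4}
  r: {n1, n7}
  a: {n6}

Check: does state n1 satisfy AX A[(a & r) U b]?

Sat(a & r) = ∅
A[(a & r) U b]: least fixpoint, start Z0 = Sat(b) = {n2, n4}, add states in Sat(a & r) with every successor in Z. Already a fixed point.
Sat(A[(a & r) U b]) = {n2, n4}
Sat(AX A[(a & r) U b]) = {s : every successor in {n2, n4}} = {n3}
n1 ∉ Sat(AX A[(a & r) U b]) = {n3}, so the formula does not hold at n1.

No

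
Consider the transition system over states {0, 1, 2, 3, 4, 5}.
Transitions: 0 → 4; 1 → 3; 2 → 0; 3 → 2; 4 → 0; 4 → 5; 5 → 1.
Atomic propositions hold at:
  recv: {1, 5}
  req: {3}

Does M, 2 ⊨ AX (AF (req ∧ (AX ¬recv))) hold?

No

Sat(¬recv) = {0, 2, 3, 4}
Sat(AX ¬recv) = {s : every successor in {0, 2, 3, 4}} = {0, 1, 2, 3}
Sat(req ∧ (AX ¬recv)) = {3}
AF (req ∧ (AX ¬recv)): least fixpoint, start Z0 = {3}, add states with every successor in Z. Z1 = {1, 3}; Z2 = {1, 3, 5}; fixed.
Sat(AF (req ∧ (AX ¬recv))) = {1, 3, 5}
Sat(AX (AF (req ∧ (AX ¬recv)))) = {s : every successor in {1, 3, 5}} = {1, 5}
2 ∉ Sat(AX (AF (req ∧ (AX ¬recv)))) = {1, 5}, so the formula does not hold at 2.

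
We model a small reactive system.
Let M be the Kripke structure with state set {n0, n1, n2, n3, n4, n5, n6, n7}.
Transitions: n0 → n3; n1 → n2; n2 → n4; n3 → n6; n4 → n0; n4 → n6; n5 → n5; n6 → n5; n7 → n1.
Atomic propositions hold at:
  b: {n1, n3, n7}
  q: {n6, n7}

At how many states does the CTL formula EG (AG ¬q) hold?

Sat(¬q) = {n0, n1, n2, n3, n4, n5}
AG ¬q: greatest fixpoint, start Z0 = {n0, n1, n2, n3, n4, n5}, keep only states in Sat with every successor in Z. Z1 = {n0, n1, n2, n5}; Z2 = {n1, n5}; Z3 = {n5}; fixed.
Sat(AG ¬q) = {n5}
EG (AG ¬q): greatest fixpoint, start Z0 = {n5}, keep only states in Sat with some successor in Z. Already a fixed point.
Sat(EG (AG ¬q)) = {n5}
|Sat(EG (AG ¬q))| = |{n5}| = 1.

1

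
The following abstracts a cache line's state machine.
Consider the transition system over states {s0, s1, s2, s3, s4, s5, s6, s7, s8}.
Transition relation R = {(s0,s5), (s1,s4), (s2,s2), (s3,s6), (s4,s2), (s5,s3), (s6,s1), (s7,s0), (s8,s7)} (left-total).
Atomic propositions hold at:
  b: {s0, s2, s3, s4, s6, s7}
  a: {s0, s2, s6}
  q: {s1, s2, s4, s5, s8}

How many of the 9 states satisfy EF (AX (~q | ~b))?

Sat(~q) = {s0, s3, s6, s7}
Sat(~b) = {s1, s5, s8}
Sat(~q | ~b) = {s0, s1, s3, s5, s6, s7, s8}
Sat(AX (~q | ~b)) = {s : every successor in {s0, s1, s3, s5, s6, s7, s8}} = {s0, s3, s5, s6, s7, s8}
EF (AX (~q | ~b)): least fixpoint, start Z0 = {s0, s3, s5, s6, s7, s8}, add states with some successor in Z. Already a fixed point.
Sat(EF (AX (~q | ~b))) = {s0, s3, s5, s6, s7, s8}
|Sat(EF (AX (~q | ~b)))| = |{s0, s3, s5, s6, s7, s8}| = 6.

6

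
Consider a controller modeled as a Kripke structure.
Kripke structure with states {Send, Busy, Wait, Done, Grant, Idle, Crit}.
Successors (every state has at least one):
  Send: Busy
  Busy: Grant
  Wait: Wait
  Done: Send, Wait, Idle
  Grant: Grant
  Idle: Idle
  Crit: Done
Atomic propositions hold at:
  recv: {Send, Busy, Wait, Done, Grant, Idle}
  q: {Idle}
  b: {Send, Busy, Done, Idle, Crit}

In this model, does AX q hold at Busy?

No

Sat(AX q) = {s : every successor in {Idle}} = {Idle}
Busy ∉ Sat(AX q) = {Idle}, so the formula does not hold at Busy.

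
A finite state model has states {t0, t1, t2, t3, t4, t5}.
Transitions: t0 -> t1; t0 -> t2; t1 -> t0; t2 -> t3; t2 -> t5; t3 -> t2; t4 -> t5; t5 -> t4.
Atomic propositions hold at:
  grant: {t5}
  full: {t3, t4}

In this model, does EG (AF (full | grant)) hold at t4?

Sat(full | grant) = {t3, t4, t5}
AF (full | grant): least fixpoint, start Z0 = {t3, t4, t5}, add states with every successor in Z. Z1 = {t2, t3, t4, t5}; fixed.
Sat(AF (full | grant)) = {t2, t3, t4, t5}
EG (AF (full | grant)): greatest fixpoint, start Z0 = {t2, t3, t4, t5}, keep only states in Sat with some successor in Z. Already a fixed point.
Sat(EG (AF (full | grant))) = {t2, t3, t4, t5}
t4 ∈ Sat(EG (AF (full | grant))) = {t2, t3, t4, t5}, so the formula holds at t4.

Yes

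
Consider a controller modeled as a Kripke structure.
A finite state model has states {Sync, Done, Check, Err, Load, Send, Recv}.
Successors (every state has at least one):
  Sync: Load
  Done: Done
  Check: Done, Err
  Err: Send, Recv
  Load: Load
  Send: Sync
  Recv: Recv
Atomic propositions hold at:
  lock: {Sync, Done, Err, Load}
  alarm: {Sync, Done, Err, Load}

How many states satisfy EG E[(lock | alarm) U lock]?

3

Sat(lock | alarm) = {Sync, Done, Err, Load}
E[(lock | alarm) U lock]: least fixpoint, start Z0 = Sat(lock) = {Sync, Done, Err, Load}, add states in Sat(lock | alarm) with some successor in Z. Already a fixed point.
Sat(E[(lock | alarm) U lock]) = {Sync, Done, Err, Load}
EG E[(lock | alarm) U lock]: greatest fixpoint, start Z0 = {Sync, Done, Err, Load}, keep only states in Sat with some successor in Z. Z1 = {Sync, Done, Load}; fixed.
Sat(EG E[(lock | alarm) U lock]) = {Sync, Done, Load}
|Sat(EG E[(lock | alarm) U lock])| = |{Sync, Done, Load}| = 3.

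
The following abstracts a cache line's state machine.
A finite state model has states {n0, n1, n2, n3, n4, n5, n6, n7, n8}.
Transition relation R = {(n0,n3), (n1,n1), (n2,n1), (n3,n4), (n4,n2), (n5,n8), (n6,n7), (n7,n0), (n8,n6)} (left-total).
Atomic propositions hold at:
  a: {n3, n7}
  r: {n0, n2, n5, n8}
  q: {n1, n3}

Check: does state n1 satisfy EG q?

Yes

EG q: greatest fixpoint, start Z0 = {n1, n3}, keep only states in Sat with some successor in Z. Z1 = {n1}; fixed.
Sat(EG q) = {n1}
n1 ∈ Sat(EG q) = {n1}, so the formula holds at n1.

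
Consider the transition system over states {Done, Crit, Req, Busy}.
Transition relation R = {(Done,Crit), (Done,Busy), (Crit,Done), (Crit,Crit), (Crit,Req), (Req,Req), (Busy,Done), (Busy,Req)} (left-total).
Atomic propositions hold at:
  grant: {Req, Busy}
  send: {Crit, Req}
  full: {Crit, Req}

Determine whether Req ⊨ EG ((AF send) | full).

AF send: least fixpoint, start Z0 = {Crit, Req}, add states with every successor in Z. Already a fixed point.
Sat(AF send) = {Crit, Req}
Sat((AF send) | full) = {Crit, Req}
EG ((AF send) | full): greatest fixpoint, start Z0 = {Crit, Req}, keep only states in Sat with some successor in Z. Already a fixed point.
Sat(EG ((AF send) | full)) = {Crit, Req}
Req ∈ Sat(EG ((AF send) | full)) = {Crit, Req}, so the formula holds at Req.

Yes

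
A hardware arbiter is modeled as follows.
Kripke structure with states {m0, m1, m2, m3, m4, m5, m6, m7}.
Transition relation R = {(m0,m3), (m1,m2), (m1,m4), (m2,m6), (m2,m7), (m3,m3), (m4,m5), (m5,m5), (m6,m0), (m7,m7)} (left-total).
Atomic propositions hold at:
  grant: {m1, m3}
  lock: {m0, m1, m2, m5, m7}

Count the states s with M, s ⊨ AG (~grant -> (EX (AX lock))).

4

Sat(~grant) = {m0, m2, m4, m5, m6, m7}
Sat(AX lock) = {s : every successor in {m0, m1, m2, m5, m7}} = {m4, m5, m6, m7}
Sat(EX (AX lock)) = {s : some successor in {m4, m5, m6, m7}} = {m1, m2, m4, m5, m7}
Sat(~grant -> (EX (AX lock))) = {m1, m2, m3, m4, m5, m7}
AG (~grant -> (EX (AX lock))): greatest fixpoint, start Z0 = {m1, m2, m3, m4, m5, m7}, keep only states in Sat with every successor in Z. Z1 = {m1, m3, m4, m5, m7}; Z2 = {m3, m4, m5, m7}; fixed.
Sat(AG (~grant -> (EX (AX lock)))) = {m3, m4, m5, m7}
|Sat(AG (~grant -> (EX (AX lock))))| = |{m3, m4, m5, m7}| = 4.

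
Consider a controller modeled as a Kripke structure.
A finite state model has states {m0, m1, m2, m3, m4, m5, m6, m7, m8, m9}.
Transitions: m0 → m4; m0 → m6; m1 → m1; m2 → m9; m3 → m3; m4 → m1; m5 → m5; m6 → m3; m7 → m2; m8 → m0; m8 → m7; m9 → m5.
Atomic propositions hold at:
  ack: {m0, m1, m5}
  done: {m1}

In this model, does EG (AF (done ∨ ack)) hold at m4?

Yes

Sat(done ∨ ack) = {m0, m1, m5}
AF (done ∨ ack): least fixpoint, start Z0 = {m0, m1, m5}, add states with every successor in Z. Z1 = {m0, m1, m4, m5, m9}; Z2 = {m0, m1, m2, m4, m5, m9}; Z3 = {m0, m1, m2, m4, m5, m7, m9}; Z4 = {m0, m1, m2, m4, m5, m7, m8, m9}; fixed.
Sat(AF (done ∨ ack)) = {m0, m1, m2, m4, m5, m7, m8, m9}
EG (AF (done ∨ ack)): greatest fixpoint, start Z0 = {m0, m1, m2, m4, m5, m7, m8, m9}, keep only states in Sat with some successor in Z. Already a fixed point.
Sat(EG (AF (done ∨ ack))) = {m0, m1, m2, m4, m5, m7, m8, m9}
m4 ∈ Sat(EG (AF (done ∨ ack))) = {m0, m1, m2, m4, m5, m7, m8, m9}, so the formula holds at m4.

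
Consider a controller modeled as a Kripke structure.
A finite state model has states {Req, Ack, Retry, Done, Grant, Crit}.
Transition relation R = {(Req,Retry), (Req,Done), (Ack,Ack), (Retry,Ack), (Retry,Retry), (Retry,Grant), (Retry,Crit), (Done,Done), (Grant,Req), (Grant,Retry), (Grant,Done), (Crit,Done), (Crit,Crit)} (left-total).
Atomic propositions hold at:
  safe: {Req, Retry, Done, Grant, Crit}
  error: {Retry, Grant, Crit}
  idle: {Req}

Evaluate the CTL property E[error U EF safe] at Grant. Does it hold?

Yes

EF safe: least fixpoint, start Z0 = {Req, Retry, Done, Grant, Crit}, add states with some successor in Z. Already a fixed point.
Sat(EF safe) = {Req, Retry, Done, Grant, Crit}
E[error U EF safe]: least fixpoint, start Z0 = Sat(EF safe) = {Req, Retry, Done, Grant, Crit}, add states in Sat(error) with some successor in Z. Already a fixed point.
Sat(E[error U EF safe]) = {Req, Retry, Done, Grant, Crit}
Grant ∈ Sat(E[error U EF safe]) = {Req, Retry, Done, Grant, Crit}, so the formula holds at Grant.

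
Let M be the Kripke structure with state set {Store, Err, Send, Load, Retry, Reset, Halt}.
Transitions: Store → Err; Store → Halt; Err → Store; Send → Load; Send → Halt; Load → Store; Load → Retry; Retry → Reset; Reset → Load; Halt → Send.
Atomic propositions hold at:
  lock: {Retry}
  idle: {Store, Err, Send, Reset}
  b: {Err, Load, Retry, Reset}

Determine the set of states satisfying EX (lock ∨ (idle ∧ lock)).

{Load}

Sat(idle ∧ lock) = ∅
Sat(lock ∨ (idle ∧ lock)) = {Retry}
Sat(EX (lock ∨ (idle ∧ lock))) = {s : some successor in {Retry}} = {Load}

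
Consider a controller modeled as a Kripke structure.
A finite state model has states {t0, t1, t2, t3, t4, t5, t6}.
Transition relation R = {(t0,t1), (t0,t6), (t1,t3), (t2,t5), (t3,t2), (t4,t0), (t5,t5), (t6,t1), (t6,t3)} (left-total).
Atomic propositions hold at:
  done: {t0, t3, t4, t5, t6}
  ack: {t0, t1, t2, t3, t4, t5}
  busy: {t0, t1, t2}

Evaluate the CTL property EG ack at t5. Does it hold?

EG ack: greatest fixpoint, start Z0 = {t0, t1, t2, t3, t4, t5}, keep only states in Sat with some successor in Z. Already a fixed point.
Sat(EG ack) = {t0, t1, t2, t3, t4, t5}
t5 ∈ Sat(EG ack) = {t0, t1, t2, t3, t4, t5}, so the formula holds at t5.

Yes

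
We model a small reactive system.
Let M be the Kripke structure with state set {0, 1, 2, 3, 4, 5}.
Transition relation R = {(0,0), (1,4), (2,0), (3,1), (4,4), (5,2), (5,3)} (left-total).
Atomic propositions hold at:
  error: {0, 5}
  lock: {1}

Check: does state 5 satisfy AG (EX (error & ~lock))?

No

Sat(~lock) = {0, 2, 3, 4, 5}
Sat(error & ~lock) = {0, 5}
Sat(EX (error & ~lock)) = {s : some successor in {0, 5}} = {0, 2}
AG (EX (error & ~lock)): greatest fixpoint, start Z0 = {0, 2}, keep only states in Sat with every successor in Z. Already a fixed point.
Sat(AG (EX (error & ~lock))) = {0, 2}
5 ∉ Sat(AG (EX (error & ~lock))) = {0, 2}, so the formula does not hold at 5.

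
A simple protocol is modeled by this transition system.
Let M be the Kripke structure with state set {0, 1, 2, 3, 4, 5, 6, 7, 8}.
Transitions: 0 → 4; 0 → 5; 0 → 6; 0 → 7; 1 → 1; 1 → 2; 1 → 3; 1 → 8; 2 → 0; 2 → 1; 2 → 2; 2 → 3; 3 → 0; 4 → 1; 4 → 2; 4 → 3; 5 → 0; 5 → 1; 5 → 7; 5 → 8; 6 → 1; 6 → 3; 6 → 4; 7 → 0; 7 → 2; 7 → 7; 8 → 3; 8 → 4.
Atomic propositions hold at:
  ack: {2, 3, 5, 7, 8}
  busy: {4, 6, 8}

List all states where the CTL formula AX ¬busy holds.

Sat(¬busy) = {0, 1, 2, 3, 5, 7}
Sat(AX ¬busy) = {s : every successor in {0, 1, 2, 3, 5, 7}} = {2, 3, 4, 7}

{2, 3, 4, 7}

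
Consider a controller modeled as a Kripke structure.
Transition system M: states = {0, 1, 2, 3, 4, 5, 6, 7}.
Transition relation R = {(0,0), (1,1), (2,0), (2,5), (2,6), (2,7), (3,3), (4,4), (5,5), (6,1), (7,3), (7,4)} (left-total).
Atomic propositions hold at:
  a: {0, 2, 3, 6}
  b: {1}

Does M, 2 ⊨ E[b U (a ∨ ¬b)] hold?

Yes

Sat(¬b) = {0, 2, 3, 4, 5, 6, 7}
Sat(a ∨ ¬b) = {0, 2, 3, 4, 5, 6, 7}
E[b U (a ∨ ¬b)]: least fixpoint, start Z0 = Sat((a ∨ ¬b)) = {0, 2, 3, 4, 5, 6, 7}, add states in Sat(b) with some successor in Z. Already a fixed point.
Sat(E[b U (a ∨ ¬b)]) = {0, 2, 3, 4, 5, 6, 7}
2 ∈ Sat(E[b U (a ∨ ¬b)]) = {0, 2, 3, 4, 5, 6, 7}, so the formula holds at 2.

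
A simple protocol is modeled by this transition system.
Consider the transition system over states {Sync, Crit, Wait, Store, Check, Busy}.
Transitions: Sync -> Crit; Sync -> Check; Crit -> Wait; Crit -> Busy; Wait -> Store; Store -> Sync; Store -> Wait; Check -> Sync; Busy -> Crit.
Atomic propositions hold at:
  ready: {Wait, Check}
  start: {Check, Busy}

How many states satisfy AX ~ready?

Sat(~ready) = {Sync, Crit, Store, Busy}
Sat(AX ~ready) = {s : every successor in {Sync, Crit, Store, Busy}} = {Wait, Check, Busy}
|Sat(AX ~ready)| = |{Wait, Check, Busy}| = 3.

3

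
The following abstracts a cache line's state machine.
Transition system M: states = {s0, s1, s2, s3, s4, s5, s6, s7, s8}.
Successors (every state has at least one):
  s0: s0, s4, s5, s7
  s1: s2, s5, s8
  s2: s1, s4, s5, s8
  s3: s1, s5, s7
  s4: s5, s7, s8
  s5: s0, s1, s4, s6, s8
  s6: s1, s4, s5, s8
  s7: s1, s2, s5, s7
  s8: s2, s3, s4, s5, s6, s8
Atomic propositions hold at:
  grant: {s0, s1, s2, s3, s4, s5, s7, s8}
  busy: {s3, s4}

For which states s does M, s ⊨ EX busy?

{s0, s2, s5, s6, s8}

Sat(EX busy) = {s : some successor in {s3, s4}} = {s0, s2, s5, s6, s8}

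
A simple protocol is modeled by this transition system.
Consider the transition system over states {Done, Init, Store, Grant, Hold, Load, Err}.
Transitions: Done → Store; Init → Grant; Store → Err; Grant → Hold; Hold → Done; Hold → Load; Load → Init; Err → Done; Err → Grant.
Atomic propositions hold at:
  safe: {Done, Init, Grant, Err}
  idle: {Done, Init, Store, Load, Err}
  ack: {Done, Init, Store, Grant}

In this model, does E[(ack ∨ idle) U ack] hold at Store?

Yes

Sat(ack ∨ idle) = {Done, Init, Store, Grant, Load, Err}
E[(ack ∨ idle) U ack]: least fixpoint, start Z0 = Sat(ack) = {Done, Init, Store, Grant}, add states in Sat(ack ∨ idle) with some successor in Z. Z1 = {Done, Init, Store, Grant, Load, Err}; fixed.
Sat(E[(ack ∨ idle) U ack]) = {Done, Init, Store, Grant, Load, Err}
Store ∈ Sat(E[(ack ∨ idle) U ack]) = {Done, Init, Store, Grant, Load, Err}, so the formula holds at Store.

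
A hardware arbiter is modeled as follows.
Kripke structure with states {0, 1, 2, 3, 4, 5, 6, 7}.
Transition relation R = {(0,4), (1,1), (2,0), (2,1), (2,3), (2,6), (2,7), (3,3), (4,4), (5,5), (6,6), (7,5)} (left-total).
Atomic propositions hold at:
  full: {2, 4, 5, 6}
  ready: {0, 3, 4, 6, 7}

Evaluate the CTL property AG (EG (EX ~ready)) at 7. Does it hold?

Sat(~ready) = {1, 2, 5}
Sat(EX ~ready) = {s : some successor in {1, 2, 5}} = {1, 2, 5, 7}
EG (EX ~ready): greatest fixpoint, start Z0 = {1, 2, 5, 7}, keep only states in Sat with some successor in Z. Already a fixed point.
Sat(EG (EX ~ready)) = {1, 2, 5, 7}
AG (EG (EX ~ready)): greatest fixpoint, start Z0 = {1, 2, 5, 7}, keep only states in Sat with every successor in Z. Z1 = {1, 5, 7}; fixed.
Sat(AG (EG (EX ~ready))) = {1, 5, 7}
7 ∈ Sat(AG (EG (EX ~ready))) = {1, 5, 7}, so the formula holds at 7.

Yes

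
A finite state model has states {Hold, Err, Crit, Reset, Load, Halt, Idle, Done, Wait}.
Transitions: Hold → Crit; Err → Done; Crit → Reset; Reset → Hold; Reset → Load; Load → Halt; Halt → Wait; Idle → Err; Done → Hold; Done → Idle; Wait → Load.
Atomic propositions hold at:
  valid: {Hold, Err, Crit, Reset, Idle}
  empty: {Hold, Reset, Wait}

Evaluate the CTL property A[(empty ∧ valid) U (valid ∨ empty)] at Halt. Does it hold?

Sat(empty ∧ valid) = {Hold, Reset}
Sat(valid ∨ empty) = {Hold, Err, Crit, Reset, Idle, Wait}
A[(empty ∧ valid) U (valid ∨ empty)]: least fixpoint, start Z0 = Sat((valid ∨ empty)) = {Hold, Err, Crit, Reset, Idle, Wait}, add states in Sat(empty ∧ valid) with every successor in Z. Already a fixed point.
Sat(A[(empty ∧ valid) U (valid ∨ empty)]) = {Hold, Err, Crit, Reset, Idle, Wait}
Halt ∉ Sat(A[(empty ∧ valid) U (valid ∨ empty)]) = {Hold, Err, Crit, Reset, Idle, Wait}, so the formula does not hold at Halt.

No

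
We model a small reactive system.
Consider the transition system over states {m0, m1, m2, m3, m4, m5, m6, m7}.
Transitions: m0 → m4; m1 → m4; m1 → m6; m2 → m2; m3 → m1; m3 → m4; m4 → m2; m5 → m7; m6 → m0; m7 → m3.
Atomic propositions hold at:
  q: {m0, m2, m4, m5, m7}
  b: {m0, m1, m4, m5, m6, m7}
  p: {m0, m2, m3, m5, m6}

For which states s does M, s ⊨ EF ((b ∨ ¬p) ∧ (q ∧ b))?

{m0, m1, m3, m4, m5, m6, m7}

Sat(¬p) = {m1, m4, m7}
Sat(b ∨ ¬p) = {m0, m1, m4, m5, m6, m7}
Sat(q ∧ b) = {m0, m4, m5, m7}
Sat((b ∨ ¬p) ∧ (q ∧ b)) = {m0, m4, m5, m7}
EF ((b ∨ ¬p) ∧ (q ∧ b)): least fixpoint, start Z0 = {m0, m4, m5, m7}, add states with some successor in Z. Z1 = {m0, m1, m3, m4, m5, m6, m7}; fixed.
Sat(EF ((b ∨ ¬p) ∧ (q ∧ b))) = {m0, m1, m3, m4, m5, m6, m7}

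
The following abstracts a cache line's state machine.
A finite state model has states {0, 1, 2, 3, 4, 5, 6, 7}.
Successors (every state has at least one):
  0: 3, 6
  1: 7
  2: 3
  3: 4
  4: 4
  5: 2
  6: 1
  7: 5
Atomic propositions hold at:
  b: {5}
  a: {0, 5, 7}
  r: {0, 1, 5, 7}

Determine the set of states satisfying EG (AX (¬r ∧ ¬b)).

{0, 2, 3, 4, 5}

Sat(¬r) = {2, 3, 4, 6}
Sat(¬b) = {0, 1, 2, 3, 4, 6, 7}
Sat(¬r ∧ ¬b) = {2, 3, 4, 6}
Sat(AX (¬r ∧ ¬b)) = {s : every successor in {2, 3, 4, 6}} = {0, 2, 3, 4, 5}
EG (AX (¬r ∧ ¬b)): greatest fixpoint, start Z0 = {0, 2, 3, 4, 5}, keep only states in Sat with some successor in Z. Already a fixed point.
Sat(EG (AX (¬r ∧ ¬b))) = {0, 2, 3, 4, 5}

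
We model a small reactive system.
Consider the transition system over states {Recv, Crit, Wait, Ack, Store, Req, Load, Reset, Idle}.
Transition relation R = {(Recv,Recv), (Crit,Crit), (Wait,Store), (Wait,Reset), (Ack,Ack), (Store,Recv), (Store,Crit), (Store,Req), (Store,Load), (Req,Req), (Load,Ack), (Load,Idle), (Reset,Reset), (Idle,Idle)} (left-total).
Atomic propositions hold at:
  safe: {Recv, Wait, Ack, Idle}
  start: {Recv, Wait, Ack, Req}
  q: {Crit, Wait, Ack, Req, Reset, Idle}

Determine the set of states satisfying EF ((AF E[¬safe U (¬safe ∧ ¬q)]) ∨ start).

Sat(¬safe) = {Crit, Store, Req, Load, Reset}
Sat(¬q) = {Recv, Store, Load}
Sat(¬safe ∧ ¬q) = {Store, Load}
E[¬safe U (¬safe ∧ ¬q)]: least fixpoint, start Z0 = Sat((¬safe ∧ ¬q)) = {Store, Load}, add states in Sat(¬safe) with some successor in Z. Already a fixed point.
Sat(E[¬safe U (¬safe ∧ ¬q)]) = {Store, Load}
AF E[¬safe U (¬safe ∧ ¬q)]: least fixpoint, start Z0 = {Store, Load}, add states with every successor in Z. Already a fixed point.
Sat(AF E[¬safe U (¬safe ∧ ¬q)]) = {Store, Load}
Sat((AF E[¬safe U (¬safe ∧ ¬q)]) ∨ start) = {Recv, Wait, Ack, Store, Req, Load}
EF ((AF E[¬safe U (¬safe ∧ ¬q)]) ∨ start): least fixpoint, start Z0 = {Recv, Wait, Ack, Store, Req, Load}, add states with some successor in Z. Already a fixed point.
Sat(EF ((AF E[¬safe U (¬safe ∧ ¬q)]) ∨ start)) = {Recv, Wait, Ack, Store, Req, Load}

{Recv, Wait, Ack, Store, Req, Load}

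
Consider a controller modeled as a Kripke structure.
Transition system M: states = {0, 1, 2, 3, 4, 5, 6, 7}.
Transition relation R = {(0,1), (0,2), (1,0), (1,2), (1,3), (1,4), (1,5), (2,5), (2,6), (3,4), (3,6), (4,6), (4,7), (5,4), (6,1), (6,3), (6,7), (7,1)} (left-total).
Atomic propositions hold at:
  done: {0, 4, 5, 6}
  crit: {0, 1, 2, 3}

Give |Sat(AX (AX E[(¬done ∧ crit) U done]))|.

3

Sat(¬done) = {1, 2, 3, 7}
Sat(¬done ∧ crit) = {1, 2, 3}
E[(¬done ∧ crit) U done]: least fixpoint, start Z0 = Sat(done) = {0, 4, 5, 6}, add states in Sat(¬done ∧ crit) with some successor in Z. Z1 = {0, 1, 2, 3, 4, 5, 6}; fixed.
Sat(E[(¬done ∧ crit) U done]) = {0, 1, 2, 3, 4, 5, 6}
Sat(AX E[(¬done ∧ crit) U done]) = {s : every successor in {0, 1, 2, 3, 4, 5, 6}} = {0, 1, 2, 3, 5, 7}
Sat(AX (AX E[(¬done ∧ crit) U done])) = {s : every successor in {0, 1, 2, 3, 5, 7}} = {0, 6, 7}
|Sat(AX (AX E[(¬done ∧ crit) U done]))| = |{0, 6, 7}| = 3.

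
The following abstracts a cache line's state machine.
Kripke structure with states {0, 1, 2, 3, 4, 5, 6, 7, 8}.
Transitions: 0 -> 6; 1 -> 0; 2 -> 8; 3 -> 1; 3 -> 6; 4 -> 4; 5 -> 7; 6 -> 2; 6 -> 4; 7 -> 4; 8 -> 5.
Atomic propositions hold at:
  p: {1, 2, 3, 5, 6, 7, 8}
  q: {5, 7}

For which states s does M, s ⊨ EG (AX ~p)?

Sat(~p) = {0, 4}
Sat(AX ~p) = {s : every successor in {0, 4}} = {1, 4, 7}
EG (AX ~p): greatest fixpoint, start Z0 = {1, 4, 7}, keep only states in Sat with some successor in Z. Z1 = {4, 7}; fixed.
Sat(EG (AX ~p)) = {4, 7}

{4, 7}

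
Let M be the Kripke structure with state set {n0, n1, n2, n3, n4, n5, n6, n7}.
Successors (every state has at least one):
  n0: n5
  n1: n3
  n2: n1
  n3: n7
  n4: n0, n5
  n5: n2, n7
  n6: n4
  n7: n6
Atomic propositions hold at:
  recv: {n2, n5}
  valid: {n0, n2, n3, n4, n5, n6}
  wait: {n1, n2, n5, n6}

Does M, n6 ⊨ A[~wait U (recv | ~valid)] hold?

Sat(~wait) = {n0, n3, n4, n7}
Sat(~valid) = {n1, n7}
Sat(recv | ~valid) = {n1, n2, n5, n7}
A[~wait U (recv | ~valid)]: least fixpoint, start Z0 = Sat((recv | ~valid)) = {n1, n2, n5, n7}, add states in Sat(~wait) with every successor in Z. Z1 = {n0, n1, n2, n3, n5, n7}; Z2 = {n0, n1, n2, n3, n4, n5, n7}; fixed.
Sat(A[~wait U (recv | ~valid)]) = {n0, n1, n2, n3, n4, n5, n7}
n6 ∉ Sat(A[~wait U (recv | ~valid)]) = {n0, n1, n2, n3, n4, n5, n7}, so the formula does not hold at n6.

No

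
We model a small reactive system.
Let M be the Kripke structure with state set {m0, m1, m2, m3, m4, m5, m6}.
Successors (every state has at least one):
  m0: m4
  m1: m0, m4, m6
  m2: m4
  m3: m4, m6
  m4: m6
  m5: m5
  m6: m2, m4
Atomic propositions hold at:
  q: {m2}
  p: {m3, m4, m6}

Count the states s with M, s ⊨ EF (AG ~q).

1

Sat(~q) = {m0, m1, m3, m4, m5, m6}
AG ~q: greatest fixpoint, start Z0 = {m0, m1, m3, m4, m5, m6}, keep only states in Sat with every successor in Z. Z1 = {m0, m1, m3, m4, m5}; Z2 = {m0, m5}; Z3 = {m5}; fixed.
Sat(AG ~q) = {m5}
EF (AG ~q): least fixpoint, start Z0 = {m5}, add states with some successor in Z. Already a fixed point.
Sat(EF (AG ~q)) = {m5}
|Sat(EF (AG ~q))| = |{m5}| = 1.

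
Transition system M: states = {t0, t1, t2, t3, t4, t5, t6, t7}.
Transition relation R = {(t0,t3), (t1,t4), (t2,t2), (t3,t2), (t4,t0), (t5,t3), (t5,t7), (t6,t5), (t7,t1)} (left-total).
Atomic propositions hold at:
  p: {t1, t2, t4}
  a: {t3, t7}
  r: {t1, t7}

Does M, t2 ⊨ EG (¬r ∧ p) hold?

Yes

Sat(¬r) = {t0, t2, t3, t4, t5, t6}
Sat(¬r ∧ p) = {t2, t4}
EG (¬r ∧ p): greatest fixpoint, start Z0 = {t2, t4}, keep only states in Sat with some successor in Z. Z1 = {t2}; fixed.
Sat(EG (¬r ∧ p)) = {t2}
t2 ∈ Sat(EG (¬r ∧ p)) = {t2}, so the formula holds at t2.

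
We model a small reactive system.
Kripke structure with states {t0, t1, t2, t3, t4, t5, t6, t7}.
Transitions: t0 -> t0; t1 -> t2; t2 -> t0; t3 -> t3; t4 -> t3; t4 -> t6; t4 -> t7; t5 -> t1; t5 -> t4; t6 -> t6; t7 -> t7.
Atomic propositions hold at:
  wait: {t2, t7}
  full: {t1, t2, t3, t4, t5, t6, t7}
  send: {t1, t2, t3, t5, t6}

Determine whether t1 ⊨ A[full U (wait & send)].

Yes

Sat(wait & send) = {t2}
A[full U (wait & send)]: least fixpoint, start Z0 = Sat((wait & send)) = {t2}, add states in Sat(full) with every successor in Z. Z1 = {t1, t2}; fixed.
Sat(A[full U (wait & send)]) = {t1, t2}
t1 ∈ Sat(A[full U (wait & send)]) = {t1, t2}, so the formula holds at t1.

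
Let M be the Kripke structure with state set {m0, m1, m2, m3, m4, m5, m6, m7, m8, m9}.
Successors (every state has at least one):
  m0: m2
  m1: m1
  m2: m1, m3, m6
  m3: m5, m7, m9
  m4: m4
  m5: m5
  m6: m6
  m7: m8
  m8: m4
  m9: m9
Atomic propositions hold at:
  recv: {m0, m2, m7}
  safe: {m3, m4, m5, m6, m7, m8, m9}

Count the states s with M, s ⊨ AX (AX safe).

7

Sat(AX safe) = {s : every successor in {m3, m4, m5, m6, m7, m8, m9}} = {m3, m4, m5, m6, m7, m8, m9}
Sat(AX (AX safe)) = {s : every successor in {m3, m4, m5, m6, m7, m8, m9}} = {m3, m4, m5, m6, m7, m8, m9}
|Sat(AX (AX safe))| = |{m3, m4, m5, m6, m7, m8, m9}| = 7.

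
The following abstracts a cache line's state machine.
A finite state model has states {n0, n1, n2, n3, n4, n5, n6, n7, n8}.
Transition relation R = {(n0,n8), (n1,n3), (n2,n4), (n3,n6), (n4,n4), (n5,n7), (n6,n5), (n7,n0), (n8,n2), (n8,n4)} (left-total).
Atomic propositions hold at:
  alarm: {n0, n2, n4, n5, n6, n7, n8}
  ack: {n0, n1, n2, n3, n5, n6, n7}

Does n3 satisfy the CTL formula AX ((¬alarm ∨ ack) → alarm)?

Yes

Sat(¬alarm) = {n1, n3}
Sat(¬alarm ∨ ack) = {n0, n1, n2, n3, n5, n6, n7}
Sat((¬alarm ∨ ack) → alarm) = {n0, n2, n4, n5, n6, n7, n8}
Sat(AX ((¬alarm ∨ ack) → alarm)) = {s : every successor in {n0, n2, n4, n5, n6, n7, n8}} = {n0, n2, n3, n4, n5, n6, n7, n8}
n3 ∈ Sat(AX ((¬alarm ∨ ack) → alarm)) = {n0, n2, n3, n4, n5, n6, n7, n8}, so the formula holds at n3.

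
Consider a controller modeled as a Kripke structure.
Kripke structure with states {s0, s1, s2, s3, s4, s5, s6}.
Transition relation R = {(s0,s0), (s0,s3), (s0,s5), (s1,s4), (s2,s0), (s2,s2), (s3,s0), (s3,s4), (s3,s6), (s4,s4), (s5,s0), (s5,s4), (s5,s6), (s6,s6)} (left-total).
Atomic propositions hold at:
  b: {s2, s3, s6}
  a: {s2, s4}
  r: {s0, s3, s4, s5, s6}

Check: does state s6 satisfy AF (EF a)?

EF a: least fixpoint, start Z0 = {s2, s4}, add states with some successor in Z. Z1 = {s1, s2, s3, s4, s5}; Z2 = {s0, s1, s2, s3, s4, s5}; fixed.
Sat(EF a) = {s0, s1, s2, s3, s4, s5}
AF (EF a): least fixpoint, start Z0 = {s0, s1, s2, s3, s4, s5}, add states with every successor in Z. Already a fixed point.
Sat(AF (EF a)) = {s0, s1, s2, s3, s4, s5}
s6 ∉ Sat(AF (EF a)) = {s0, s1, s2, s3, s4, s5}, so the formula does not hold at s6.

No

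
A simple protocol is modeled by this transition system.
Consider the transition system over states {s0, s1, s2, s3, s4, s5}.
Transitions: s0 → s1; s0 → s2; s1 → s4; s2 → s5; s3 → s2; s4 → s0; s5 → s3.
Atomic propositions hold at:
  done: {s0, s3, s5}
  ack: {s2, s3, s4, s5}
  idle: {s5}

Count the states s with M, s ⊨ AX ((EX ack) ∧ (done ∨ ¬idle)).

5

Sat(EX ack) = {s : some successor in {s2, s3, s4, s5}} = {s0, s1, s2, s3, s5}
Sat(¬idle) = {s0, s1, s2, s3, s4}
Sat(done ∨ ¬idle) = {s0, s1, s2, s3, s4, s5}
Sat((EX ack) ∧ (done ∨ ¬idle)) = {s0, s1, s2, s3, s5}
Sat(AX ((EX ack) ∧ (done ∨ ¬idle))) = {s : every successor in {s0, s1, s2, s3, s5}} = {s0, s2, s3, s4, s5}
|Sat(AX ((EX ack) ∧ (done ∨ ¬idle)))| = |{s0, s2, s3, s4, s5}| = 5.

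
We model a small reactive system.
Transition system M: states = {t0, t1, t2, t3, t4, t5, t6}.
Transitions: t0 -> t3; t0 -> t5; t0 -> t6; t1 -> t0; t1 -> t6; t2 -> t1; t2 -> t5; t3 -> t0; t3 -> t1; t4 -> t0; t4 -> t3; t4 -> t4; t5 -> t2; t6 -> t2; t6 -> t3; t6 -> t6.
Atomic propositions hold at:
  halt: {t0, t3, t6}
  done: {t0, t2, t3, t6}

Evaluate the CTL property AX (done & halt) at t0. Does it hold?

Sat(done & halt) = {t0, t3, t6}
Sat(AX (done & halt)) = {s : every successor in {t0, t3, t6}} = {t1}
t0 ∉ Sat(AX (done & halt)) = {t1}, so the formula does not hold at t0.

No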